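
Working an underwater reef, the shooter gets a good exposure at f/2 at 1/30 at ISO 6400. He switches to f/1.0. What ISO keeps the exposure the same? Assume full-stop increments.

Aperture: f/2 → f/1.4 → f/1.0 — 2 stops larger aperture (brighter).
Need 2 stops darker from the ISO: 6400 → 3200 → 1600.

ISO 1600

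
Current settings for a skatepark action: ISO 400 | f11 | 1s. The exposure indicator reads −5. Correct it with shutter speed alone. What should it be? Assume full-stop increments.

Underexposed by 5 stops → need 5 stops brighter.
Shutter speed: 1 → 2 → 4 → 8 → 15 → 30.

30 s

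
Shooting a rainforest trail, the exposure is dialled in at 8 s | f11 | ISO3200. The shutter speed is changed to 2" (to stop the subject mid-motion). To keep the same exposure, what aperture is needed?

Shutter speed: 8 → 4 → 2 — 2 stops faster (darker).
Need 2 stops brighter from the aperture: f/11 → f/8 → f/5.6.

f/5.6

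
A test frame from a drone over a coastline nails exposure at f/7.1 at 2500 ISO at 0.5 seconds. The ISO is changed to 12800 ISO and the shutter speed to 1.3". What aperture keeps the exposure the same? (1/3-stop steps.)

ISO: 2500 → 3200 → 4000 → 5000 → 6400 → 8000 → 10000 → 12800 — 2 1/3 stops higher (brighter).
Shutter speed: 0.5 → 0.6 → 0.8 → 1 → 1.3 — 1 1/3 stops longer (brighter).
Net change so far: 3 2/3 stops brighter. Offset with the aperture: f/7.1 → f/8 → f/9 → f/10 → f/11 → f/13 → f/14 → f/16 → f/18 → f/20 → f/22 → f/25.

f/25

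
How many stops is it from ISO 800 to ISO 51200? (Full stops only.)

800 → 1600 → 3200 → 6400 → 12800 → 25600 → 51200 — count the steps: 6 stops.

6 stops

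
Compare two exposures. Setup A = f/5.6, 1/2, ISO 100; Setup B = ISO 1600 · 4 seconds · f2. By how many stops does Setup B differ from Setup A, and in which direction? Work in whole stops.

10 stops brighter

Aperture: f/5.6 → f/4 → f/2.8 → f/2 — 3 stops larger aperture (brighter).
Shutter speed: 1/2 → 1 → 2 → 4 — 3 stops slower (brighter).
ISO: 100 → 200 → 400 → 800 → 1600 — 4 stops raised (brighter).
Net: +3 +3 +4 = +10 stops.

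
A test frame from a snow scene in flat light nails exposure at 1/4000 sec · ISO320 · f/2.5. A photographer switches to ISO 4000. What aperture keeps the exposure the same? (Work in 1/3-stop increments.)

ISO: 320 → 400 → 500 → 640 → 800 → 1000 → 1250 → 1600 → 2000 → 2500 → 3200 → 4000 — 3 2/3 stops raised (brighter).
Need 3 2/3 stops darker from the aperture: f/2.5 → f/2.8 → f/3.2 → f/3.5 → f/4 → f/4.5 → f/5 → f/5.6 → f/6.3 → f/7.1 → f/8 → f/9.

f/9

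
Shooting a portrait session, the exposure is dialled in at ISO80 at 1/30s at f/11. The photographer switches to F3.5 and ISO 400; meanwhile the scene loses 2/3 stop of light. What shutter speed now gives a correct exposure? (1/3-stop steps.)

1/1000s

Scene light: 2/3 stop darker.
Aperture: f/11 → f/10 → f/9 → f/8 → f/7.1 → f/6.3 → f/5.6 → f/5 → f/4.5 → f/4 → f/3.5 — 3 1/3 stops wider (brighter).
ISO: 80 → 100 → 125 → 160 → 200 → 250 → 320 → 400 — 2 1/3 stops raised (brighter).
Net so far: 5 stops brighter. Shutter speed: 1/30 → 1/40 → 1/50 → 1/60 → 1/80 → 1/100 → 1/125 → 1/160 → 1/200 → 1/250 → 1/320 → 1/400 → 1/500 → 1/640 → 1/800 → 1/1000.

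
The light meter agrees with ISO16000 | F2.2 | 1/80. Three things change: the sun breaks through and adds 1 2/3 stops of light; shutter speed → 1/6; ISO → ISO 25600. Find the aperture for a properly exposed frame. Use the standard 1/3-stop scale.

Scene light: 1 2/3 stops brighter.
Shutter speed: 1/80 → 1/60 → 1/50 → 1/40 → 1/30 → 1/25 → 1/20 → 1/15 → 1/13 → 1/10 → 1/8 → 1/6 — 3 2/3 stops longer (brighter).
ISO: 16000 → 20000 → 25600 — 2/3 stop raised (brighter).
Net so far: 6 stops brighter. Aperture: f/2.2 → f/2.5 → f/2.8 → f/3.2 → f/3.5 → f/4 → f/4.5 → f/5 → f/5.6 → f/6.3 → f/7.1 → f/8 → f/9 → f/10 → f/11 → f/13 → f/14 → f/16 → f/18.

f/18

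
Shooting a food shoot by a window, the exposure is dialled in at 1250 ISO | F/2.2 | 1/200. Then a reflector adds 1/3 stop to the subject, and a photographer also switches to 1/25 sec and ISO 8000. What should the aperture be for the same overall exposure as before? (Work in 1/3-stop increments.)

Scene light: 1/3 stop brighter.
Shutter speed: 1/200 → 1/160 → 1/125 → 1/100 → 1/80 → 1/60 → 1/50 → 1/40 → 1/30 → 1/25 — 3 stops longer (brighter).
ISO: 1250 → 1600 → 2000 → 2500 → 3200 → 4000 → 5000 → 6400 → 8000 — 2 2/3 stops raised (brighter).
Net so far: 6 stops brighter. Aperture: f/2.2 → f/2.5 → f/2.8 → f/3.2 → f/3.5 → f/4 → f/4.5 → f/5 → f/5.6 → f/6.3 → f/7.1 → f/8 → f/9 → f/10 → f/11 → f/13 → f/14 → f/16 → f/18.

f/18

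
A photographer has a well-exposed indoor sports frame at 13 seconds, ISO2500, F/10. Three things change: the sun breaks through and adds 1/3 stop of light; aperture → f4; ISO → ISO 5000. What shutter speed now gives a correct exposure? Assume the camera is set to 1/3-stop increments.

Scene light: 1/3 stop brighter.
Aperture: f/10 → f/9 → f/8 → f/7.1 → f/6.3 → f/5.6 → f/5 → f/4.5 → f/4 — 2 2/3 stops larger aperture (brighter).
ISO: 2500 → 3200 → 4000 → 5000 — 1 stop raised (brighter).
Net so far: 4 stops brighter. Shutter speed: 13 → 10 → 8 → 6 → 5 → 4 → 3.2 → 2.5 → 2 → 1.6 → 1.3 → 1 → 0.8.

0.8 s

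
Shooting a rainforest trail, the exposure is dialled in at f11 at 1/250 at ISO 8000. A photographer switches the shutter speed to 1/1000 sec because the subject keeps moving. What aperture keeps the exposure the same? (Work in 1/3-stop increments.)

Shutter speed: 1/250 → 1/320 → 1/400 → 1/500 → 1/640 → 1/800 → 1/1000 — 2 stops faster (darker).
Need 2 stops brighter from the aperture: f/11 → f/10 → f/9 → f/8 → f/7.1 → f/6.3 → f/5.6.

f/5.6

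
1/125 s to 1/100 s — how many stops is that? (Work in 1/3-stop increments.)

1/125 → 1/100 — count the steps: 1 third-stops = 1/3 stop.

1/3 stop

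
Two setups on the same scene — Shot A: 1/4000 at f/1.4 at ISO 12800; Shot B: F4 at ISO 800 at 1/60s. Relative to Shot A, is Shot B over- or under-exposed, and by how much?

1 stop darker

Aperture: f/1.4 → f/2 → f/2.8 → f/4 — 3 stops smaller aperture (darker).
Shutter speed: 1/4000 → 1/2000 → 1/1000 → 1/500 → 1/250 → 1/125 → 1/60 — 6 stops slower (brighter).
ISO: 12800 → 6400 → 3200 → 1600 → 800 — 4 stops dropped (darker).
Net: −3 +6 −4 = −1 stop.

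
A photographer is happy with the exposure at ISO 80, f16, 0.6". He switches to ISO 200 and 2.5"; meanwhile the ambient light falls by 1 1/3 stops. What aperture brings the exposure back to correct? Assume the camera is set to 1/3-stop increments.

Scene light: 1 1/3 stops darker.
ISO: 80 → 100 → 125 → 160 → 200 — 1 1/3 stops higher (brighter).
Shutter speed: 0.6 → 0.8 → 1 → 1.3 → 1.6 → 2 → 2.5 — 2 stops longer (brighter).
Net so far: 2 stops brighter. Aperture: f/16 → f/18 → f/20 → f/22 → f/25 → f/29 → f/32.

f/32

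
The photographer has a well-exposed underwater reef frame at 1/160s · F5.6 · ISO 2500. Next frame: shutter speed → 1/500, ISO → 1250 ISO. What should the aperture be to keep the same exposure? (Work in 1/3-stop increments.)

f/2.2

Shutter speed: 1/160 → 1/200 → 1/250 → 1/320 → 1/400 → 1/500 — 1 2/3 stops shorter (darker).
ISO: 2500 → 2000 → 1600 → 1250 — 1 stop dropped (darker).
Net change so far: 2 2/3 stops darker. Offset with the aperture: f/5.6 → f/5 → f/4.5 → f/4 → f/3.5 → f/3.2 → f/2.8 → f/2.5 → f/2.2.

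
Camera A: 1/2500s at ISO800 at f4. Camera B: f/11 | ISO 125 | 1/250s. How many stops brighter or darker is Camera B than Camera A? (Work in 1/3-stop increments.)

2 1/3 stops darker

Aperture: f/4 → f/4.5 → f/5 → f/5.6 → f/6.3 → f/7.1 → f/8 → f/9 → f/10 → f/11 — 3 stops stopped down (darker).
Shutter speed: 1/2500 → 1/2000 → 1/1600 → 1/1250 → 1/1000 → 1/800 → 1/640 → 1/500 → 1/400 → 1/320 → 1/250 — 3 1/3 stops longer (brighter).
ISO: 800 → 640 → 500 → 400 → 320 → 250 → 200 → 160 → 125 — 2 2/3 stops lower (darker).
Net: −3 +3 1/3 −2 2/3 = −2 1/3 stops.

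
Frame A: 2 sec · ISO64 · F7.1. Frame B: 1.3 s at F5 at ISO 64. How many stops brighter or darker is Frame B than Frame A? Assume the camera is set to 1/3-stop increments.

Aperture: f/7.1 → f/6.3 → f/5.6 → f/5 — 1 stop opened up (brighter).
Shutter speed: 2 → 1.6 → 1.3 — 2/3 stop faster (darker).
ISO: unchanged.
Net: +1 −2/3 = +1/3 stops.

1/3 stop brighter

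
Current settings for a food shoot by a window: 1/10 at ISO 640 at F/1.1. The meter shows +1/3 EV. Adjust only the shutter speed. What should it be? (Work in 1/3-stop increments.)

1/13s

Overexposed by 1/3 stop → need 1/3 stop darker.
Shutter speed: 1/10 → 1/13.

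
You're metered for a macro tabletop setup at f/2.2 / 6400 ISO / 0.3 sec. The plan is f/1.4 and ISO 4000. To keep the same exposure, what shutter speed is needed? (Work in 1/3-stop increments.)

1/5s

Aperture: f/2.2 → f/2 → f/1.8 → f/1.6 → f/1.4 — 1 1/3 stops larger aperture (brighter).
ISO: 6400 → 5000 → 4000 — 2/3 stop lower (darker).
Net change so far: 2/3 stop brighter. Offset with the shutter speed: 0.3 → 1/4 → 1/5.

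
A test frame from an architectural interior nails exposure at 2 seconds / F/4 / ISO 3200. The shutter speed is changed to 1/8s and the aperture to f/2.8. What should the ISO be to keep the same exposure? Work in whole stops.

Shutter speed: 2 → 1 → 1/2 → 1/4 → 1/8 — 4 stops shorter (darker).
Aperture: f/4 → f/2.8 — 1 stop larger aperture (brighter).
Net change so far: 3 stops darker. Offset with the ISO: 3200 → 6400 → 12800 → 25600.

ISO 25600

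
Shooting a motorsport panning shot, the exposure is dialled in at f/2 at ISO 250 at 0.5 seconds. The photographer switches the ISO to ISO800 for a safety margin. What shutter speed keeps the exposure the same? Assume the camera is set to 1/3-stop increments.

ISO: 250 → 320 → 400 → 500 → 640 → 800 — 1 2/3 stops raised (brighter).
Need 1 2/3 stops darker from the shutter speed: 0.5 → 0.4 → 0.3 → 1/4 → 1/5 → 1/6.

1/6s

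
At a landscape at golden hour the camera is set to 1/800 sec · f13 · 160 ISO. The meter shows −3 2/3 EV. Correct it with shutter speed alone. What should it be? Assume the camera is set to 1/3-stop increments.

1/60s

Underexposed by 3 2/3 stops → need 3 2/3 stops brighter.
Shutter speed: 1/800 → 1/640 → 1/500 → 1/400 → 1/320 → 1/250 → 1/200 → 1/160 → 1/125 → 1/100 → 1/80 → 1/60.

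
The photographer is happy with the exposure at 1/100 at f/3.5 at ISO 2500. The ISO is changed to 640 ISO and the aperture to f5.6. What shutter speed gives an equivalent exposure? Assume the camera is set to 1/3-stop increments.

ISO: 2500 → 2000 → 1600 → 1250 → 1000 → 800 → 640 — 2 stops lower (darker).
Aperture: f/3.5 → f/4 → f/4.5 → f/5 → f/5.6 — 1 1/3 stops narrower (darker).
Net change so far: 3 1/3 stops darker. Offset with the shutter speed: 1/100 → 1/80 → 1/60 → 1/50 → 1/40 → 1/30 → 1/25 → 1/20 → 1/15 → 1/13 → 1/10.

1/10s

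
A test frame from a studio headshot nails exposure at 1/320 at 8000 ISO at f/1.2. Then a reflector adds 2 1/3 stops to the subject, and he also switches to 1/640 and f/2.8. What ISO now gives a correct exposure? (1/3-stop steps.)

ISO 16000

Scene light: 2 1/3 stops brighter.
Shutter speed: 1/320 → 1/400 → 1/500 → 1/640 — 1 stop faster (darker).
Aperture: f/1.2 → f/1.4 → f/1.6 → f/1.8 → f/2 → f/2.2 → f/2.5 → f/2.8 — 2 1/3 stops smaller aperture (darker).
Net so far: 1 stop darker. ISO: 8000 → 10000 → 12800 → 16000.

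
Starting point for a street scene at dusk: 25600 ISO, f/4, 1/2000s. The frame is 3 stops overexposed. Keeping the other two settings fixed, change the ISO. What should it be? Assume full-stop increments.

Overexposed by 3 stops → need 3 stops darker.
ISO: 25600 → 12800 → 6400 → 3200.

ISO 3200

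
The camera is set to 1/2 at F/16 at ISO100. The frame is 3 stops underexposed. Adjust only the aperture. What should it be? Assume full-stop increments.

Underexposed by 3 stops → need 3 stops brighter.
Aperture: f/16 → f/11 → f/8 → f/5.6.

f/5.6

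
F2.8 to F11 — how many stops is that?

4 stops

f/2.8 → f/4 → f/5.6 → f/8 → f/11 — count the steps: 4 stops.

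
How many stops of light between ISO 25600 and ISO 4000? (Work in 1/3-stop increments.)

25600 → 20000 → 16000 → 12800 → 10000 → 8000 → 6400 → 5000 → 4000 — count the steps: 8 third-stops = 2 2/3 stops.

2 2/3 stops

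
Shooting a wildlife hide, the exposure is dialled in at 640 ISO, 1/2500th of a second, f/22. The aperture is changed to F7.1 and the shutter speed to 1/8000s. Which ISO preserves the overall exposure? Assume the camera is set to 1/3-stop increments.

Aperture: f/22 → f/20 → f/18 → f/16 → f/14 → f/13 → f/11 → f/10 → f/9 → f/8 → f/7.1 — 3 1/3 stops wider (brighter).
Shutter speed: 1/2500 → 1/3200 → 1/4000 → 1/5000 → 1/6400 → 1/8000 — 1 2/3 stops shorter (darker).
Net change so far: 1 2/3 stops brighter. Offset with the ISO: 640 → 500 → 400 → 320 → 250 → 200.

ISO 200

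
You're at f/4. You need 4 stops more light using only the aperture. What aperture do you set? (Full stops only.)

f/1.0

Aperture: f/4 → f/2.8 → f/2 → f/1.4 → f/1.0 — 4 stops wider (brighter).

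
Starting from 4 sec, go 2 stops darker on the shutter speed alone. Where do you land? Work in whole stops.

Shutter speed: 4 → 2 → 1 — 2 stops faster (darker).

1 s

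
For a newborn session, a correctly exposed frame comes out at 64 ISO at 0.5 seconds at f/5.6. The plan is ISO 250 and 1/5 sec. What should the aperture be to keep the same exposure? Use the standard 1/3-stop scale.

ISO: 64 → 80 → 100 → 125 → 160 → 200 → 250 — 2 stops raised (brighter).
Shutter speed: 0.5 → 0.4 → 0.3 → 1/4 → 1/5 — 1 1/3 stops shorter (darker).
Net change so far: 2/3 stop brighter. Offset with the aperture: f/5.6 → f/6.3 → f/7.1.

f/7.1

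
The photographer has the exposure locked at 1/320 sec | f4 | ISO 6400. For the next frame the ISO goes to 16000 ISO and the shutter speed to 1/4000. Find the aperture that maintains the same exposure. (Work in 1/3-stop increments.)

f/1.8

ISO: 6400 → 8000 → 10000 → 12800 → 16000 — 1 1/3 stops raised (brighter).
Shutter speed: 1/320 → 1/400 → 1/500 → 1/640 → 1/800 → 1/1000 → 1/1250 → 1/1600 → 1/2000 → 1/2500 → 1/3200 → 1/4000 — 3 2/3 stops shorter (darker).
Net change so far: 2 1/3 stops darker. Offset with the aperture: f/4 → f/3.5 → f/3.2 → f/2.8 → f/2.5 → f/2.2 → f/2 → f/1.8.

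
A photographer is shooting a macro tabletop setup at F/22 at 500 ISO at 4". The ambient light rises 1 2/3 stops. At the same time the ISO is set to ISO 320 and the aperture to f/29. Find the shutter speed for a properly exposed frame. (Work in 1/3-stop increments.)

Scene light: 1 2/3 stops brighter.
ISO: 500 → 400 → 320 — 2/3 stop lower (darker).
Aperture: f/22 → f/25 → f/29 — 2/3 stop smaller aperture (darker).
Net so far: 1/3 stop brighter. Shutter speed: 4 → 3.2.

3.2 s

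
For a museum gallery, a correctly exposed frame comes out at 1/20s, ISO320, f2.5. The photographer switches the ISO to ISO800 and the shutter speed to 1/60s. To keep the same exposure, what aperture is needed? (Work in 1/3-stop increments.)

ISO: 320 → 400 → 500 → 640 → 800 — 1 1/3 stops raised (brighter).
Shutter speed: 1/20 → 1/25 → 1/30 → 1/40 → 1/50 → 1/60 — 1 2/3 stops faster (darker).
Net change so far: 1/3 stop darker. Offset with the aperture: f/2.5 → f/2.2.

f/2.2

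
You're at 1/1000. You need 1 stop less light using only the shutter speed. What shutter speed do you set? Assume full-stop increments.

Shutter speed: 1/1000 → 1/2000 — 1 stop faster (darker).

1/2000s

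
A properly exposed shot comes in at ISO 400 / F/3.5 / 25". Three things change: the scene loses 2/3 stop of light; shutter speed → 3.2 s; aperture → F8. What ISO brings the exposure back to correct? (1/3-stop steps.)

ISO 25600

Scene light: 2/3 stop darker.
Shutter speed: 25 → 20 → 15 → 13 → 10 → 8 → 6 → 5 → 4 → 3.2 — 3 stops shorter (darker).
Aperture: f/3.5 → f/4 → f/4.5 → f/5 → f/5.6 → f/6.3 → f/7.1 → f/8 — 2 1/3 stops stopped down (darker).
Net so far: 6 stops darker. ISO: 400 → 500 → 640 → 800 → 1000 → 1250 → 1600 → 2000 → 2500 → 3200 → 4000 → 5000 → 6400 → 8000 → 10000 → 12800 → 16000 → 20000 → 25600.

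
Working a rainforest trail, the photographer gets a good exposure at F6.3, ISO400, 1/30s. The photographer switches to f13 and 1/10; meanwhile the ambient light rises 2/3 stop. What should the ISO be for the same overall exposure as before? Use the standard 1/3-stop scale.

Scene light: 2/3 stop brighter.
Aperture: f/6.3 → f/7.1 → f/8 → f/9 → f/10 → f/11 → f/13 — 2 stops narrower (darker).
Shutter speed: 1/30 → 1/25 → 1/20 → 1/15 → 1/13 → 1/10 — 1 2/3 stops slower (brighter).
Net so far: 1/3 stop brighter. ISO: 400 → 320.

ISO 320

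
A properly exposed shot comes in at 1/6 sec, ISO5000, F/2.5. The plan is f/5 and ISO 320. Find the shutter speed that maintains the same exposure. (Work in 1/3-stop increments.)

10 s

Aperture: f/2.5 → f/2.8 → f/3.2 → f/3.5 → f/4 → f/4.5 → f/5 — 2 stops stopped down (darker).
ISO: 5000 → 4000 → 3200 → 2500 → 2000 → 1600 → 1250 → 1000 → 800 → 640 → 500 → 400 → 320 — 4 stops dropped (darker).
Net change so far: 6 stops darker. Offset with the shutter speed: 1/6 → 1/5 → 1/4 → 0.3 → 0.4 → 0.5 → 0.6 → 0.8 → 1 → 1.3 → 1.6 → 2 → 2.5 → 3.2 → 4 → 5 → 6 → 8 → 10.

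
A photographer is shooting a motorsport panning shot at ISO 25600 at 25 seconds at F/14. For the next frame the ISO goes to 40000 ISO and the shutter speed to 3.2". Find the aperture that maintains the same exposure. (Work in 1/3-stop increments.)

f/6.3

ISO: 25600 → 32000 → 40000 — 2/3 stop raised (brighter).
Shutter speed: 25 → 20 → 15 → 13 → 10 → 8 → 6 → 5 → 4 → 3.2 — 3 stops shorter (darker).
Net change so far: 2 1/3 stops darker. Offset with the aperture: f/14 → f/13 → f/11 → f/10 → f/9 → f/8 → f/7.1 → f/6.3.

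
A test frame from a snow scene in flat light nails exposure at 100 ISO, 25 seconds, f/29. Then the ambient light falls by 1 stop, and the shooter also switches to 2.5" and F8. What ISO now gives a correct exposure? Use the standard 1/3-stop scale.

ISO 160

Scene light: 1 stop darker.
Shutter speed: 25 → 20 → 15 → 13 → 10 → 8 → 6 → 5 → 4 → 3.2 → 2.5 — 3 1/3 stops shorter (darker).
Aperture: f/29 → f/25 → f/22 → f/20 → f/18 → f/16 → f/14 → f/13 → f/11 → f/10 → f/9 → f/8 — 3 2/3 stops larger aperture (brighter).
Net so far: 2/3 stop darker. ISO: 100 → 125 → 160.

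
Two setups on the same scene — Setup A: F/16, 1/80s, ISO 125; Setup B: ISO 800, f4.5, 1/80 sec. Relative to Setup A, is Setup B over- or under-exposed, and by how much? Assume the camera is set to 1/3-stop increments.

Aperture: f/16 → f/14 → f/13 → f/11 → f/10 → f/9 → f/8 → f/7.1 → f/6.3 → f/5.6 → f/5 → f/4.5 — 3 2/3 stops larger aperture (brighter).
Shutter speed: unchanged.
ISO: 125 → 160 → 200 → 250 → 320 → 400 → 500 → 640 → 800 — 2 2/3 stops raised (brighter).
Net: +3 2/3 +2 2/3 = +6 1/3 stops.

6 1/3 stops brighter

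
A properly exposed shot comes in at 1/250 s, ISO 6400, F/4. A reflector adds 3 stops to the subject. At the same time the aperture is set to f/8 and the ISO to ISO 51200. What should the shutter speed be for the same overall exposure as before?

1/4000s

Scene light: 3 stops brighter.
Aperture: f/4 → f/5.6 → f/8 — 2 stops stopped down (darker).
ISO: 6400 → 12800 → 25600 → 51200 — 3 stops raised (brighter).
Net so far: 4 stops brighter. Shutter speed: 1/250 → 1/500 → 1/1000 → 1/2000 → 1/4000.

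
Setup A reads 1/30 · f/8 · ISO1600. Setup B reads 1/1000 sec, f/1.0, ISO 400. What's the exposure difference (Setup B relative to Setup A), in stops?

1 stop darker

Aperture: f/8 → f/5.6 → f/4 → f/2.8 → f/2 → f/1.4 → f/1.0 — 6 stops opened up (brighter).
Shutter speed: 1/30 → 1/60 → 1/125 → 1/250 → 1/500 → 1/1000 — 5 stops faster (darker).
ISO: 1600 → 800 → 400 — 2 stops dropped (darker).
Net: +6 −5 −2 = −1 stop.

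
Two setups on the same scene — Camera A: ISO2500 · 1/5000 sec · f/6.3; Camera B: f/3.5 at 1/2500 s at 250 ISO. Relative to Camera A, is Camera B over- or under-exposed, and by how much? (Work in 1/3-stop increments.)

2/3 stop darker

Aperture: f/6.3 → f/5.6 → f/5 → f/4.5 → f/4 → f/3.5 — 1 2/3 stops opened up (brighter).
Shutter speed: 1/5000 → 1/4000 → 1/3200 → 1/2500 — 1 stop longer (brighter).
ISO: 2500 → 2000 → 1600 → 1250 → 1000 → 800 → 640 → 500 → 400 → 320 → 250 — 3 1/3 stops dropped (darker).
Net: +1 2/3 +1 −3 1/3 = −2/3 stops.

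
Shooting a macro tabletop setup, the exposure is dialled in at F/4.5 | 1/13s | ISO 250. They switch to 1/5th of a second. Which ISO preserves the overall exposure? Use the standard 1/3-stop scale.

ISO 100

Shutter speed: 1/13 → 1/10 → 1/8 → 1/6 → 1/5 — 1 1/3 stops slower (brighter).
Need 1 1/3 stops darker from the ISO: 250 → 200 → 160 → 125 → 100.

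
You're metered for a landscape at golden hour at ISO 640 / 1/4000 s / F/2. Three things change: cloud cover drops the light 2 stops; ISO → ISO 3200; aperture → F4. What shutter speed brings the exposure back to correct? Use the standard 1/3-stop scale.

1/1250s

Scene light: 2 stops darker.
ISO: 640 → 800 → 1000 → 1250 → 1600 → 2000 → 2500 → 3200 — 2 1/3 stops higher (brighter).
Aperture: f/2 → f/2.2 → f/2.5 → f/2.8 → f/3.2 → f/3.5 → f/4 — 2 stops stopped down (darker).
Net so far: 1 2/3 stops darker. Shutter speed: 1/4000 → 1/3200 → 1/2500 → 1/2000 → 1/1600 → 1/1250.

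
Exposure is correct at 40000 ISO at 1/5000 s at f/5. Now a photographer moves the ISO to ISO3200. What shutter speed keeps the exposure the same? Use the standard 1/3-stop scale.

1/400s

ISO: 40000 → 32000 → 25600 → 20000 → 16000 → 12800 → 10000 → 8000 → 6400 → 5000 → 4000 → 3200 — 3 2/3 stops dropped (darker).
Need 3 2/3 stops brighter from the shutter speed: 1/5000 → 1/4000 → 1/3200 → 1/2500 → 1/2000 → 1/1600 → 1/1250 → 1/1000 → 1/800 → 1/640 → 1/500 → 1/400.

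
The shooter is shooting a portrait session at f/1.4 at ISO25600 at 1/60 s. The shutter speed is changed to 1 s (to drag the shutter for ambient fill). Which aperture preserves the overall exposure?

f/11

Shutter speed: 1/60 → 1/30 → 1/15 → 1/8 → 1/4 → 1/2 → 1 — 6 stops slower (brighter).
Need 6 stops darker from the aperture: f/1.4 → f/2 → f/2.8 → f/4 → f/5.6 → f/8 → f/11.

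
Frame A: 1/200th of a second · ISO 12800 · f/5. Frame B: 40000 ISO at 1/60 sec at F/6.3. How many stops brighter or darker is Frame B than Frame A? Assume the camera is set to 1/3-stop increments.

Aperture: f/5 → f/5.6 → f/6.3 — 2/3 stop stopped down (darker).
Shutter speed: 1/200 → 1/160 → 1/125 → 1/100 → 1/80 → 1/60 — 1 2/3 stops slower (brighter).
ISO: 12800 → 16000 → 20000 → 25600 → 32000 → 40000 — 1 2/3 stops raised (brighter).
Net: −2/3 +1 2/3 +1 2/3 = +2 2/3 stops.

2 2/3 stops brighter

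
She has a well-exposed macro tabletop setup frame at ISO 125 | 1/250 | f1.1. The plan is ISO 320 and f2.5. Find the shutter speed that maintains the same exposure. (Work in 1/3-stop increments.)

1/125s

ISO: 125 → 160 → 200 → 250 → 320 — 1 1/3 stops raised (brighter).
Aperture: f/1.1 → f/1.2 → f/1.4 → f/1.6 → f/1.8 → f/2 → f/2.2 → f/2.5 — 2 1/3 stops smaller aperture (darker).
Net change so far: 1 stop darker. Offset with the shutter speed: 1/250 → 1/200 → 1/160 → 1/125.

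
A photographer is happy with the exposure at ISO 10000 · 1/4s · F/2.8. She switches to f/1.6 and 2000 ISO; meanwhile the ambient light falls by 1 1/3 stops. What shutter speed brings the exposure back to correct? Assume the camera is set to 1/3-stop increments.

1 s

Scene light: 1 1/3 stops darker.
Aperture: f/2.8 → f/2.5 → f/2.2 → f/2 → f/1.8 → f/1.6 — 1 2/3 stops wider (brighter).
ISO: 10000 → 8000 → 6400 → 5000 → 4000 → 3200 → 2500 → 2000 — 2 1/3 stops dropped (darker).
Net so far: 2 stops darker. Shutter speed: 1/4 → 0.3 → 0.4 → 0.5 → 0.6 → 0.8 → 1.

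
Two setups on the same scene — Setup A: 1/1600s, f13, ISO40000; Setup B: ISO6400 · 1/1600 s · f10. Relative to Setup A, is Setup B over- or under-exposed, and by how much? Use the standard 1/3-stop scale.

2 stops darker

Aperture: f/13 → f/11 → f/10 — 2/3 stop wider (brighter).
Shutter speed: unchanged.
ISO: 40000 → 32000 → 25600 → 20000 → 16000 → 12800 → 10000 → 8000 → 6400 — 2 2/3 stops dropped (darker).
Net: +2/3 −2 2/3 = −2 stops.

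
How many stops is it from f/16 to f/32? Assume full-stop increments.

2 stops

f/16 → f/22 → f/32 — count the steps: 2 stops.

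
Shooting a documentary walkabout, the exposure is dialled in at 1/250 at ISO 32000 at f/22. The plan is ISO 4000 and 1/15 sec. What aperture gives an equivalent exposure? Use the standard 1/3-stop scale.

ISO: 32000 → 25600 → 20000 → 16000 → 12800 → 10000 → 8000 → 6400 → 5000 → 4000 — 3 stops dropped (darker).
Shutter speed: 1/250 → 1/200 → 1/160 → 1/125 → 1/100 → 1/80 → 1/60 → 1/50 → 1/40 → 1/30 → 1/25 → 1/20 → 1/15 — 4 stops longer (brighter).
Net change so far: 1 stop brighter. Offset with the aperture: f/22 → f/25 → f/29 → f/32.

f/32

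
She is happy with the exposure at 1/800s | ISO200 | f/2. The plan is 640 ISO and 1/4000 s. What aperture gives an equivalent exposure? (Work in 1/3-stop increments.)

ISO: 200 → 250 → 320 → 400 → 500 → 640 — 1 2/3 stops higher (brighter).
Shutter speed: 1/800 → 1/1000 → 1/1250 → 1/1600 → 1/2000 → 1/2500 → 1/3200 → 1/4000 — 2 1/3 stops faster (darker).
Net change so far: 2/3 stop darker. Offset with the aperture: f/2 → f/1.8 → f/1.6.

f/1.6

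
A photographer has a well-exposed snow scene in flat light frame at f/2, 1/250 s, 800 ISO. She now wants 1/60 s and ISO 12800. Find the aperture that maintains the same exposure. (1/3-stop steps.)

f/16

Shutter speed: 1/250 → 1/200 → 1/160 → 1/125 → 1/100 → 1/80 → 1/60 — 2 stops slower (brighter).
ISO: 800 → 1000 → 1250 → 1600 → 2000 → 2500 → 3200 → 4000 → 5000 → 6400 → 8000 → 10000 → 12800 — 4 stops raised (brighter).
Net change so far: 6 stops brighter. Offset with the aperture: f/2 → f/2.2 → f/2.5 → f/2.8 → f/3.2 → f/3.5 → f/4 → f/4.5 → f/5 → f/5.6 → f/6.3 → f/7.1 → f/8 → f/9 → f/10 → f/11 → f/13 → f/14 → f/16.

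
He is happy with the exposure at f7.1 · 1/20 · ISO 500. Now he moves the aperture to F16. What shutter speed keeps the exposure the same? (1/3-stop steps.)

Aperture: f/7.1 → f/8 → f/9 → f/10 → f/11 → f/13 → f/14 → f/16 — 2 1/3 stops narrower (darker).
Need 2 1/3 stops brighter from the shutter speed: 1/20 → 1/15 → 1/13 → 1/10 → 1/8 → 1/6 → 1/5 → 1/4.

1/4s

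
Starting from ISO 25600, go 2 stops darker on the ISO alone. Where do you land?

ISO: 25600 → 12800 → 6400 — 2 stops lower (darker).

ISO 6400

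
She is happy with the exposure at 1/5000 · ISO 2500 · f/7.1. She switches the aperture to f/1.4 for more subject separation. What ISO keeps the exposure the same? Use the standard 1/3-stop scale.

Aperture: f/7.1 → f/6.3 → f/5.6 → f/5 → f/4.5 → f/4 → f/3.5 → f/3.2 → f/2.8 → f/2.5 → f/2.2 → f/2 → f/1.8 → f/1.6 → f/1.4 — 4 2/3 stops wider (brighter).
Need 4 2/3 stops darker from the ISO: 2500 → 2000 → 1600 → 1250 → 1000 → 800 → 640 → 500 → 400 → 320 → 250 → 200 → 160 → 125 → 100.

ISO 100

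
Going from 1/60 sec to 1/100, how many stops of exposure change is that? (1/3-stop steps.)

2/3 stop

1/60 → 1/80 → 1/100 — count the steps: 2 third-stops = 2/3 stop.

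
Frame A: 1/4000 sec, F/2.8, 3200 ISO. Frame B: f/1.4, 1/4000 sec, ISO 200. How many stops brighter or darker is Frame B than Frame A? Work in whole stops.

Aperture: f/2.8 → f/2 → f/1.4 — 2 stops larger aperture (brighter).
Shutter speed: unchanged.
ISO: 3200 → 1600 → 800 → 400 → 200 — 4 stops lower (darker).
Net: +2 −4 = −2 stops.

2 stops darker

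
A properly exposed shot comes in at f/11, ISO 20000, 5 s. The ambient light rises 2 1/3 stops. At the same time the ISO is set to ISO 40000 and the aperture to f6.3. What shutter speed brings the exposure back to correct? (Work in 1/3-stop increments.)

Scene light: 2 1/3 stops brighter.
ISO: 20000 → 25600 → 32000 → 40000 — 1 stop higher (brighter).
Aperture: f/11 → f/10 → f/9 → f/8 → f/7.1 → f/6.3 — 1 2/3 stops wider (brighter).
Net so far: 5 stops brighter. Shutter speed: 5 → 4 → 3.2 → 2.5 → 2 → 1.6 → 1.3 → 1 → 0.8 → 0.6 → 0.5 → 0.4 → 0.3 → 1/4 → 1/5 → 1/6.

1/6s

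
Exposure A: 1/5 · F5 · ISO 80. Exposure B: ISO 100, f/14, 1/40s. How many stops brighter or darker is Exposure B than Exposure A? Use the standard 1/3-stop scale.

Aperture: f/5 → f/5.6 → f/6.3 → f/7.1 → f/8 → f/9 → f/10 → f/11 → f/13 → f/14 — 3 stops stopped down (darker).
Shutter speed: 1/5 → 1/6 → 1/8 → 1/10 → 1/13 → 1/15 → 1/20 → 1/25 → 1/30 → 1/40 — 3 stops shorter (darker).
ISO: 80 → 100 — 1/3 stop raised (brighter).
Net: −3 −3 +1/3 = −5 2/3 stops.

5 2/3 stops darker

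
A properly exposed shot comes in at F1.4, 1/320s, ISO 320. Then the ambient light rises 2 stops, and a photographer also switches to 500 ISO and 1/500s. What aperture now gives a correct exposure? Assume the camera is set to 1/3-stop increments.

f/2.8

Scene light: 2 stops brighter.
ISO: 320 → 400 → 500 — 2/3 stop raised (brighter).
Shutter speed: 1/320 → 1/400 → 1/500 — 2/3 stop shorter (darker).
Net so far: 2 stops brighter. Aperture: f/1.4 → f/1.6 → f/1.8 → f/2 → f/2.2 → f/2.5 → f/2.8.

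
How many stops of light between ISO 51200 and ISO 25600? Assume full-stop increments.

51200 → 25600 — count the steps: 1 stop.

1 stop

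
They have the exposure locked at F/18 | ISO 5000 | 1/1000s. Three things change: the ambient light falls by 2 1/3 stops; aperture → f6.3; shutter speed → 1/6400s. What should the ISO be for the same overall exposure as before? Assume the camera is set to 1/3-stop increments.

Scene light: 2 1/3 stops darker.
Aperture: f/18 → f/16 → f/14 → f/13 → f/11 → f/10 → f/9 → f/8 → f/7.1 → f/6.3 — 3 stops opened up (brighter).
Shutter speed: 1/1000 → 1/1250 → 1/1600 → 1/2000 → 1/2500 → 1/3200 → 1/4000 → 1/5000 → 1/6400 — 2 2/3 stops faster (darker).
Net so far: 2 stops darker. ISO: 5000 → 6400 → 8000 → 10000 → 12800 → 16000 → 20000.

ISO 20000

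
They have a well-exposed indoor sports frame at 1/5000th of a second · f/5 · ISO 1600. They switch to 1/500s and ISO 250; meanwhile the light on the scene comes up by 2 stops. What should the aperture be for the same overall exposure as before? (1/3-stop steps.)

f/13

Scene light: 2 stops brighter.
Shutter speed: 1/5000 → 1/4000 → 1/3200 → 1/2500 → 1/2000 → 1/1600 → 1/1250 → 1/1000 → 1/800 → 1/640 → 1/500 — 3 1/3 stops longer (brighter).
ISO: 1600 → 1250 → 1000 → 800 → 640 → 500 → 400 → 320 → 250 — 2 2/3 stops lower (darker).
Net so far: 2 2/3 stops brighter. Aperture: f/5 → f/5.6 → f/6.3 → f/7.1 → f/8 → f/9 → f/10 → f/11 → f/13.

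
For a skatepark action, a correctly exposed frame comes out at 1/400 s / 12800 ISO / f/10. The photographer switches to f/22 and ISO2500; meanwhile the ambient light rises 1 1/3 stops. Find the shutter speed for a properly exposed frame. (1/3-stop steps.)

Scene light: 1 1/3 stops brighter.
Aperture: f/10 → f/11 → f/13 → f/14 → f/16 → f/18 → f/20 → f/22 — 2 1/3 stops smaller aperture (darker).
ISO: 12800 → 10000 → 8000 → 6400 → 5000 → 4000 → 3200 → 2500 — 2 1/3 stops dropped (darker).
Net so far: 3 1/3 stops darker. Shutter speed: 1/400 → 1/320 → 1/250 → 1/200 → 1/160 → 1/125 → 1/100 → 1/80 → 1/60 → 1/50 → 1/40.

1/40s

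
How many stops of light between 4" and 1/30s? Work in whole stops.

4 → 2 → 1 → 1/2 → 1/4 → 1/8 → 1/15 → 1/30 — count the steps: 7 stops.

7 stops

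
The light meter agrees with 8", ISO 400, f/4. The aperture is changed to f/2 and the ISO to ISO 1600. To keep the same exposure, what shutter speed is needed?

1/2s

Aperture: f/4 → f/2.8 → f/2 — 2 stops wider (brighter).
ISO: 400 → 800 → 1600 — 2 stops higher (brighter).
Net change so far: 4 stops brighter. Offset with the shutter speed: 8 → 4 → 2 → 1 → 1/2.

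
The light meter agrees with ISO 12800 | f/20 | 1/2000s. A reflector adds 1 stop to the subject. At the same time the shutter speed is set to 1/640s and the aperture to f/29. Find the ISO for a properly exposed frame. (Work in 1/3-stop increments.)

ISO 4000

Scene light: 1 stop brighter.
Shutter speed: 1/2000 → 1/1600 → 1/1250 → 1/1000 → 1/800 → 1/640 — 1 2/3 stops slower (brighter).
Aperture: f/20 → f/22 → f/25 → f/29 — 1 stop narrower (darker).
Net so far: 1 2/3 stops brighter. ISO: 12800 → 10000 → 8000 → 6400 → 5000 → 4000.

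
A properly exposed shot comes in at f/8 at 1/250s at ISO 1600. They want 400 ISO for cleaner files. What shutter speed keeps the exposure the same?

ISO: 1600 → 800 → 400 — 2 stops lower (darker).
Need 2 stops brighter from the shutter speed: 1/250 → 1/125 → 1/60.

1/60s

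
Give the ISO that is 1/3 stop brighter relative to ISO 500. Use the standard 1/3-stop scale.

ISO: 500 → 640 — 1/3 stop raised (brighter).

ISO 640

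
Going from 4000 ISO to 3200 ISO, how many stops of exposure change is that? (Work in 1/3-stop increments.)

1/3 stop

4000 → 3200 — count the steps: 1 third-stops = 1/3 stop.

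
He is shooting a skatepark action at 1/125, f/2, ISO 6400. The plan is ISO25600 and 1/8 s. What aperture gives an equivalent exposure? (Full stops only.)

ISO: 6400 → 12800 → 25600 — 2 stops raised (brighter).
Shutter speed: 1/125 → 1/60 → 1/30 → 1/15 → 1/8 — 4 stops longer (brighter).
Net change so far: 6 stops brighter. Offset with the aperture: f/2 → f/2.8 → f/4 → f/5.6 → f/8 → f/11 → f/16.

f/16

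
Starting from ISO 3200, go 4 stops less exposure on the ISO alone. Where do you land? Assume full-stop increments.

ISO: 3200 → 1600 → 800 → 400 → 200 — 4 stops dropped (darker).

ISO 200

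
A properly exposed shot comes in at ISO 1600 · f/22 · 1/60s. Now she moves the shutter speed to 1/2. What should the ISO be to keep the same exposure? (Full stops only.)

ISO 50

Shutter speed: 1/60 → 1/30 → 1/15 → 1/8 → 1/4 → 1/2 — 5 stops longer (brighter).
Need 5 stops darker from the ISO: 1600 → 800 → 400 → 200 → 100 → 50.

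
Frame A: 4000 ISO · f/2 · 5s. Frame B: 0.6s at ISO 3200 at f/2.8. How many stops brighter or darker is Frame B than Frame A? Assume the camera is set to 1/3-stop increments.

Aperture: f/2 → f/2.2 → f/2.5 → f/2.8 — 1 stop stopped down (darker).
Shutter speed: 5 → 4 → 3.2 → 2.5 → 2 → 1.6 → 1.3 → 1 → 0.8 → 0.6 — 3 stops faster (darker).
ISO: 4000 → 3200 — 1/3 stop lower (darker).
Net: −1 −3 −1/3 = −4 1/3 stops.

4 1/3 stops darker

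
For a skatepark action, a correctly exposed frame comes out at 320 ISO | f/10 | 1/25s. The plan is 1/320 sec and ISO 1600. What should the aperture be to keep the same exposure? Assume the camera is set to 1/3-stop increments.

Shutter speed: 1/25 → 1/30 → 1/40 → 1/50 → 1/60 → 1/80 → 1/100 → 1/125 → 1/160 → 1/200 → 1/250 → 1/320 — 3 2/3 stops faster (darker).
ISO: 320 → 400 → 500 → 640 → 800 → 1000 → 1250 → 1600 — 2 1/3 stops higher (brighter).
Net change so far: 1 1/3 stops darker. Offset with the aperture: f/10 → f/9 → f/8 → f/7.1 → f/6.3.

f/6.3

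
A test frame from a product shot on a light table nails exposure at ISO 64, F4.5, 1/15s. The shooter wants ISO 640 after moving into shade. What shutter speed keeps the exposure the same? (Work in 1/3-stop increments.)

1/160s

ISO: 64 → 80 → 100 → 125 → 160 → 200 → 250 → 320 → 400 → 500 → 640 — 3 1/3 stops raised (brighter).
Need 3 1/3 stops darker from the shutter speed: 1/15 → 1/20 → 1/25 → 1/30 → 1/40 → 1/50 → 1/60 → 1/80 → 1/100 → 1/125 → 1/160.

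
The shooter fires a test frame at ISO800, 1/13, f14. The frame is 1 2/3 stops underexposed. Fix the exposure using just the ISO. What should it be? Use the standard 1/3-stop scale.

Underexposed by 1 2/3 stops → need 1 2/3 stops brighter.
ISO: 800 → 1000 → 1250 → 1600 → 2000 → 2500.

ISO 2500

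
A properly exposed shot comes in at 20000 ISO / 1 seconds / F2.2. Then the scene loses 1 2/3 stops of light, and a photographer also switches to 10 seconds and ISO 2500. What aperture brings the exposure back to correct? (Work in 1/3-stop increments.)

f/1.4

Scene light: 1 2/3 stops darker.
Shutter speed: 1 → 1.3 → 1.6 → 2 → 2.5 → 3.2 → 4 → 5 → 6 → 8 → 10 — 3 1/3 stops longer (brighter).
ISO: 20000 → 16000 → 12800 → 10000 → 8000 → 6400 → 5000 → 4000 → 3200 → 2500 — 3 stops lower (darker).
Net so far: 1 1/3 stops darker. Aperture: f/2.2 → f/2 → f/1.8 → f/1.6 → f/1.4.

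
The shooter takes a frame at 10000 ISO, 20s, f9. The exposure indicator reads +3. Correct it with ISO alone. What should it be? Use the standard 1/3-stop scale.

ISO 1250

Overexposed by 3 stops → need 3 stops darker.
ISO: 10000 → 8000 → 6400 → 5000 → 4000 → 3200 → 2500 → 2000 → 1600 → 1250.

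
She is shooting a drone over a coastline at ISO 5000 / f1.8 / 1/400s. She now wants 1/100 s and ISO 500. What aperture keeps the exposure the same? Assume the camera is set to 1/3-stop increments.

Shutter speed: 1/400 → 1/320 → 1/250 → 1/200 → 1/160 → 1/125 → 1/100 — 2 stops longer (brighter).
ISO: 5000 → 4000 → 3200 → 2500 → 2000 → 1600 → 1250 → 1000 → 800 → 640 → 500 — 3 1/3 stops lower (darker).
Net change so far: 1 1/3 stops darker. Offset with the aperture: f/1.8 → f/1.6 → f/1.4 → f/1.2 → f/1.1.

f/1.1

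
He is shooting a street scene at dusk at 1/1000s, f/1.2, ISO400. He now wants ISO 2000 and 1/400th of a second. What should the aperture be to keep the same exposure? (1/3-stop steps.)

f/4.5

ISO: 400 → 500 → 640 → 800 → 1000 → 1250 → 1600 → 2000 — 2 1/3 stops higher (brighter).
Shutter speed: 1/1000 → 1/800 → 1/640 → 1/500 → 1/400 — 1 1/3 stops slower (brighter).
Net change so far: 3 2/3 stops brighter. Offset with the aperture: f/1.2 → f/1.4 → f/1.6 → f/1.8 → f/2 → f/2.2 → f/2.5 → f/2.8 → f/3.2 → f/3.5 → f/4 → f/4.5.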